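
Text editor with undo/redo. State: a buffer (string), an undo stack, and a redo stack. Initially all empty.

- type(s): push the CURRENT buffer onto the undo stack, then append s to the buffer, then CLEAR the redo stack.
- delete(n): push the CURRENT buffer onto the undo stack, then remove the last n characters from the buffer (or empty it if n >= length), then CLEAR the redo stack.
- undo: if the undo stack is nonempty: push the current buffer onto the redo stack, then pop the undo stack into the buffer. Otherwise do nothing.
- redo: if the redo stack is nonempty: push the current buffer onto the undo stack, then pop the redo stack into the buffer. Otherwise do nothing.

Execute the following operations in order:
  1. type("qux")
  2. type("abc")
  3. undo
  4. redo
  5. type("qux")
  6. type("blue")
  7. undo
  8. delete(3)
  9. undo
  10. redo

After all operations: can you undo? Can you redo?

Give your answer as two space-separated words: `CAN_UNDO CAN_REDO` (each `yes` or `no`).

Answer: yes no

Derivation:
After op 1 (type): buf='qux' undo_depth=1 redo_depth=0
After op 2 (type): buf='quxabc' undo_depth=2 redo_depth=0
After op 3 (undo): buf='qux' undo_depth=1 redo_depth=1
After op 4 (redo): buf='quxabc' undo_depth=2 redo_depth=0
After op 5 (type): buf='quxabcqux' undo_depth=3 redo_depth=0
After op 6 (type): buf='quxabcquxblue' undo_depth=4 redo_depth=0
After op 7 (undo): buf='quxabcqux' undo_depth=3 redo_depth=1
After op 8 (delete): buf='quxabc' undo_depth=4 redo_depth=0
After op 9 (undo): buf='quxabcqux' undo_depth=3 redo_depth=1
After op 10 (redo): buf='quxabc' undo_depth=4 redo_depth=0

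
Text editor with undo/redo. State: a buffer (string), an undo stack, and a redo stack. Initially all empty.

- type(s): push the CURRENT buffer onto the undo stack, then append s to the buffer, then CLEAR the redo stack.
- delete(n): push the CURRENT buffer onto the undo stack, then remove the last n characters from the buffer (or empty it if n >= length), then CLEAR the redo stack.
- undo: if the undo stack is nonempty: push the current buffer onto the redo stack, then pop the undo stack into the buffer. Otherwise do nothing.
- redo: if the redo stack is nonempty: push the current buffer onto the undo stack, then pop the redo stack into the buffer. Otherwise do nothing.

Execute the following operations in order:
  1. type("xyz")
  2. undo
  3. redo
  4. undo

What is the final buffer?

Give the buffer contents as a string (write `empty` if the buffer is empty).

Answer: empty

Derivation:
After op 1 (type): buf='xyz' undo_depth=1 redo_depth=0
After op 2 (undo): buf='(empty)' undo_depth=0 redo_depth=1
After op 3 (redo): buf='xyz' undo_depth=1 redo_depth=0
After op 4 (undo): buf='(empty)' undo_depth=0 redo_depth=1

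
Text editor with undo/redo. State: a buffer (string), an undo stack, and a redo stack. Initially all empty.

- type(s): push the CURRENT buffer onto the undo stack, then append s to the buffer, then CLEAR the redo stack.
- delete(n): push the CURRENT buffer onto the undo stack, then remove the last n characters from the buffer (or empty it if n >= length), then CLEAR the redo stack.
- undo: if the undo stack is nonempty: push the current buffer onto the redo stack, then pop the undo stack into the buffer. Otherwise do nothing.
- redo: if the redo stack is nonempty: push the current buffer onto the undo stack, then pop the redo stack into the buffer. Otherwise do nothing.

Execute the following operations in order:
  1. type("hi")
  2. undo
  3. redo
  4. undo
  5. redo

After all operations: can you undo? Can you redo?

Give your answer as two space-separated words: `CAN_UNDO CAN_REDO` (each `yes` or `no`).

Answer: yes no

Derivation:
After op 1 (type): buf='hi' undo_depth=1 redo_depth=0
After op 2 (undo): buf='(empty)' undo_depth=0 redo_depth=1
After op 3 (redo): buf='hi' undo_depth=1 redo_depth=0
After op 4 (undo): buf='(empty)' undo_depth=0 redo_depth=1
After op 5 (redo): buf='hi' undo_depth=1 redo_depth=0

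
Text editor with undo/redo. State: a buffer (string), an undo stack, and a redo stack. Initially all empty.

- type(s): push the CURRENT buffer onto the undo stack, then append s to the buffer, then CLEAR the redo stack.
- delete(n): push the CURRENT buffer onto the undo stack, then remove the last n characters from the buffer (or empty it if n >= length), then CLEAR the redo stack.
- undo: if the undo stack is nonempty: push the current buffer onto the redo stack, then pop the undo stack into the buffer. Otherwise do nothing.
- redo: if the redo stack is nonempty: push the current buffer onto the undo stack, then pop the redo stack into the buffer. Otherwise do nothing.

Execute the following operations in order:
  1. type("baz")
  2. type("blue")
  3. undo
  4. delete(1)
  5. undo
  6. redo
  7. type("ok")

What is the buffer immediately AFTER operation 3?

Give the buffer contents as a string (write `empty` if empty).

Answer: baz

Derivation:
After op 1 (type): buf='baz' undo_depth=1 redo_depth=0
After op 2 (type): buf='bazblue' undo_depth=2 redo_depth=0
After op 3 (undo): buf='baz' undo_depth=1 redo_depth=1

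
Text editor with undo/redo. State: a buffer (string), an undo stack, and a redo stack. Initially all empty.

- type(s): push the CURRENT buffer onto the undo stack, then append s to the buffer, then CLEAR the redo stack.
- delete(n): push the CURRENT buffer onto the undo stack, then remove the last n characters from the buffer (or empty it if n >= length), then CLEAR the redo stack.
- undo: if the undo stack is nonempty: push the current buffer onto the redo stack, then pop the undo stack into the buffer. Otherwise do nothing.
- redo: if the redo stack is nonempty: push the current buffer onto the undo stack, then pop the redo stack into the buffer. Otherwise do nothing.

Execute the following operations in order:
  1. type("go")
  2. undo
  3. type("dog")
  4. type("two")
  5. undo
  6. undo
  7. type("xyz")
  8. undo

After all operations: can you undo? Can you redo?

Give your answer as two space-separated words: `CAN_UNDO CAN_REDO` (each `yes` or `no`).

Answer: no yes

Derivation:
After op 1 (type): buf='go' undo_depth=1 redo_depth=0
After op 2 (undo): buf='(empty)' undo_depth=0 redo_depth=1
After op 3 (type): buf='dog' undo_depth=1 redo_depth=0
After op 4 (type): buf='dogtwo' undo_depth=2 redo_depth=0
After op 5 (undo): buf='dog' undo_depth=1 redo_depth=1
After op 6 (undo): buf='(empty)' undo_depth=0 redo_depth=2
After op 7 (type): buf='xyz' undo_depth=1 redo_depth=0
After op 8 (undo): buf='(empty)' undo_depth=0 redo_depth=1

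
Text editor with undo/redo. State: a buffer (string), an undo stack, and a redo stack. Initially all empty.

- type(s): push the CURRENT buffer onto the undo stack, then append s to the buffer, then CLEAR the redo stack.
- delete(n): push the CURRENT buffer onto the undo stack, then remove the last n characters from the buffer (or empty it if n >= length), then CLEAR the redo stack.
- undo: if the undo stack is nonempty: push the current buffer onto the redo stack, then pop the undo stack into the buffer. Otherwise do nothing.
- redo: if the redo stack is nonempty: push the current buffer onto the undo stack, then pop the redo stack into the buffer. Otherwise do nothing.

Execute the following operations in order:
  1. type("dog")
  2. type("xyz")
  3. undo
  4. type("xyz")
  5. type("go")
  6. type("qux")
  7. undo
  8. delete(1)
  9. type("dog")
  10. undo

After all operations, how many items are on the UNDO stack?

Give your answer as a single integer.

After op 1 (type): buf='dog' undo_depth=1 redo_depth=0
After op 2 (type): buf='dogxyz' undo_depth=2 redo_depth=0
After op 3 (undo): buf='dog' undo_depth=1 redo_depth=1
After op 4 (type): buf='dogxyz' undo_depth=2 redo_depth=0
After op 5 (type): buf='dogxyzgo' undo_depth=3 redo_depth=0
After op 6 (type): buf='dogxyzgoqux' undo_depth=4 redo_depth=0
After op 7 (undo): buf='dogxyzgo' undo_depth=3 redo_depth=1
After op 8 (delete): buf='dogxyzg' undo_depth=4 redo_depth=0
After op 9 (type): buf='dogxyzgdog' undo_depth=5 redo_depth=0
After op 10 (undo): buf='dogxyzg' undo_depth=4 redo_depth=1

Answer: 4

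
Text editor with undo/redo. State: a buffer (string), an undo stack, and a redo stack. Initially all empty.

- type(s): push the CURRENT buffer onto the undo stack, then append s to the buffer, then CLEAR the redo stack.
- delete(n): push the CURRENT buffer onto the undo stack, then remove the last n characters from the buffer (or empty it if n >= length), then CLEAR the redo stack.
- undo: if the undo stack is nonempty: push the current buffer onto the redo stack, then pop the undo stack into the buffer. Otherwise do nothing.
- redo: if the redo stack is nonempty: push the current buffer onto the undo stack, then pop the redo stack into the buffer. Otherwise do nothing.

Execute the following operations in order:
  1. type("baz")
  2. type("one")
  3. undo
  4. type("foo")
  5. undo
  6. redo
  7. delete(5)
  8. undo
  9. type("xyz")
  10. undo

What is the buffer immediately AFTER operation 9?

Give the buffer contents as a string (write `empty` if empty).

After op 1 (type): buf='baz' undo_depth=1 redo_depth=0
After op 2 (type): buf='bazone' undo_depth=2 redo_depth=0
After op 3 (undo): buf='baz' undo_depth=1 redo_depth=1
After op 4 (type): buf='bazfoo' undo_depth=2 redo_depth=0
After op 5 (undo): buf='baz' undo_depth=1 redo_depth=1
After op 6 (redo): buf='bazfoo' undo_depth=2 redo_depth=0
After op 7 (delete): buf='b' undo_depth=3 redo_depth=0
After op 8 (undo): buf='bazfoo' undo_depth=2 redo_depth=1
After op 9 (type): buf='bazfooxyz' undo_depth=3 redo_depth=0

Answer: bazfooxyz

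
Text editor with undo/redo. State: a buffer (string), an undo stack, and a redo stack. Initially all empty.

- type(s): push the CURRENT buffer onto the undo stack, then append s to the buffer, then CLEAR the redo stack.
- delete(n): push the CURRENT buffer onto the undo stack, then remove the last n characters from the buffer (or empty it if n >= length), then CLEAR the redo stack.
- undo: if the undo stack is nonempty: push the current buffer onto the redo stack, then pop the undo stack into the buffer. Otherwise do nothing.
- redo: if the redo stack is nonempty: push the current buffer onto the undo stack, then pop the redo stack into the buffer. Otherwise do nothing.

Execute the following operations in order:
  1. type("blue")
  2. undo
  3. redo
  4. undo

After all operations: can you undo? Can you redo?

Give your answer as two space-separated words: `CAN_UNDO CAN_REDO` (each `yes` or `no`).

Answer: no yes

Derivation:
After op 1 (type): buf='blue' undo_depth=1 redo_depth=0
After op 2 (undo): buf='(empty)' undo_depth=0 redo_depth=1
After op 3 (redo): buf='blue' undo_depth=1 redo_depth=0
After op 4 (undo): buf='(empty)' undo_depth=0 redo_depth=1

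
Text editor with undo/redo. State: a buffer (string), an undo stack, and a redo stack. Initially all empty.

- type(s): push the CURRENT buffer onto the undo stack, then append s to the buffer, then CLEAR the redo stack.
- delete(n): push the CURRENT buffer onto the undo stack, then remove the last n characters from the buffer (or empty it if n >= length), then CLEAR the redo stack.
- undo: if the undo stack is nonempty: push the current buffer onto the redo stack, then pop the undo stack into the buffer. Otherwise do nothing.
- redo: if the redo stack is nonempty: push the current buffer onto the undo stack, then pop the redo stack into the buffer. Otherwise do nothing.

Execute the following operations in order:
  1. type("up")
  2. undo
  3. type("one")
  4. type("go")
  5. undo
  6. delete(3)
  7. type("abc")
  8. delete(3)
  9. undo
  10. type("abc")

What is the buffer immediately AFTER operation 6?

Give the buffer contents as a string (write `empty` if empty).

Answer: empty

Derivation:
After op 1 (type): buf='up' undo_depth=1 redo_depth=0
After op 2 (undo): buf='(empty)' undo_depth=0 redo_depth=1
After op 3 (type): buf='one' undo_depth=1 redo_depth=0
After op 4 (type): buf='onego' undo_depth=2 redo_depth=0
After op 5 (undo): buf='one' undo_depth=1 redo_depth=1
After op 6 (delete): buf='(empty)' undo_depth=2 redo_depth=0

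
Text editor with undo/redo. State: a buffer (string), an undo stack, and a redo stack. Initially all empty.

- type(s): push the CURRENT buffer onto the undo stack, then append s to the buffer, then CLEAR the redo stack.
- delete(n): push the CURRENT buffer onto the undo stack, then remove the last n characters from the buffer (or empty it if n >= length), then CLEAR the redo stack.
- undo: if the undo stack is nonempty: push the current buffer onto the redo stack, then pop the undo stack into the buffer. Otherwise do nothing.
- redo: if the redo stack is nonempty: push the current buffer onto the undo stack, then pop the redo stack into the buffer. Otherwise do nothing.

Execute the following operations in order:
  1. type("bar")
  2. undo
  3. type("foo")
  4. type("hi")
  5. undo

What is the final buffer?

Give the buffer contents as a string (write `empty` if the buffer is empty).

Answer: foo

Derivation:
After op 1 (type): buf='bar' undo_depth=1 redo_depth=0
After op 2 (undo): buf='(empty)' undo_depth=0 redo_depth=1
After op 3 (type): buf='foo' undo_depth=1 redo_depth=0
After op 4 (type): buf='foohi' undo_depth=2 redo_depth=0
After op 5 (undo): buf='foo' undo_depth=1 redo_depth=1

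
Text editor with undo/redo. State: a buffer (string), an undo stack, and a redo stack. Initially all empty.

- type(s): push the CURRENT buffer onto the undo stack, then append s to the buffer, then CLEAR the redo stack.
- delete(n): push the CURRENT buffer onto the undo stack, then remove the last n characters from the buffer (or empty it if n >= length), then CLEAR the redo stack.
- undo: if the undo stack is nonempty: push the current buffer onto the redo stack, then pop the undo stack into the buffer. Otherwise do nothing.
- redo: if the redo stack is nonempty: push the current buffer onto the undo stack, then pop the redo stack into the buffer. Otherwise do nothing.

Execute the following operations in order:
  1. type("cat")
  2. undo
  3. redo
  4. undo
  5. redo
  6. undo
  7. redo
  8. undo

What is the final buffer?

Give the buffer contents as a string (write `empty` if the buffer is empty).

After op 1 (type): buf='cat' undo_depth=1 redo_depth=0
After op 2 (undo): buf='(empty)' undo_depth=0 redo_depth=1
After op 3 (redo): buf='cat' undo_depth=1 redo_depth=0
After op 4 (undo): buf='(empty)' undo_depth=0 redo_depth=1
After op 5 (redo): buf='cat' undo_depth=1 redo_depth=0
After op 6 (undo): buf='(empty)' undo_depth=0 redo_depth=1
After op 7 (redo): buf='cat' undo_depth=1 redo_depth=0
After op 8 (undo): buf='(empty)' undo_depth=0 redo_depth=1

Answer: empty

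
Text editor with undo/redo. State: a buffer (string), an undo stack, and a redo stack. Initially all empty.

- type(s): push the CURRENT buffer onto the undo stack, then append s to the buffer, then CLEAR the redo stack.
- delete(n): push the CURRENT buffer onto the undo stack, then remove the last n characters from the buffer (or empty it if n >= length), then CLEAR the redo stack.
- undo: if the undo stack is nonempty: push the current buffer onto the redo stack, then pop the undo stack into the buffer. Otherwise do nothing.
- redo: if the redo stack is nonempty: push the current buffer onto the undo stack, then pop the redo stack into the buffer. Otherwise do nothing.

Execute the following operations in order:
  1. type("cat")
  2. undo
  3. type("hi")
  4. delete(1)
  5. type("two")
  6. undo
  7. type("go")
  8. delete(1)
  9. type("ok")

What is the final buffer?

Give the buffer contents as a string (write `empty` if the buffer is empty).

After op 1 (type): buf='cat' undo_depth=1 redo_depth=0
After op 2 (undo): buf='(empty)' undo_depth=0 redo_depth=1
After op 3 (type): buf='hi' undo_depth=1 redo_depth=0
After op 4 (delete): buf='h' undo_depth=2 redo_depth=0
After op 5 (type): buf='htwo' undo_depth=3 redo_depth=0
After op 6 (undo): buf='h' undo_depth=2 redo_depth=1
After op 7 (type): buf='hgo' undo_depth=3 redo_depth=0
After op 8 (delete): buf='hg' undo_depth=4 redo_depth=0
After op 9 (type): buf='hgok' undo_depth=5 redo_depth=0

Answer: hgok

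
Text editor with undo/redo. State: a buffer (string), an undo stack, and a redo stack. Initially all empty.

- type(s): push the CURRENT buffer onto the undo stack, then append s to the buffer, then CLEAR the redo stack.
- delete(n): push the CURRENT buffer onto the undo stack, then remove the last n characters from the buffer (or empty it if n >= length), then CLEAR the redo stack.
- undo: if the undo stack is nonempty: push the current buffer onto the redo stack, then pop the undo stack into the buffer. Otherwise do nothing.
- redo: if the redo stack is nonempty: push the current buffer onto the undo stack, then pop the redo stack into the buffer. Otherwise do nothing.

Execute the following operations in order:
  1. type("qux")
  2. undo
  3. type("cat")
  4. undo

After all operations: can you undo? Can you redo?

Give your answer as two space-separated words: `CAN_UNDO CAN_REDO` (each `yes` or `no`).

Answer: no yes

Derivation:
After op 1 (type): buf='qux' undo_depth=1 redo_depth=0
After op 2 (undo): buf='(empty)' undo_depth=0 redo_depth=1
After op 3 (type): buf='cat' undo_depth=1 redo_depth=0
After op 4 (undo): buf='(empty)' undo_depth=0 redo_depth=1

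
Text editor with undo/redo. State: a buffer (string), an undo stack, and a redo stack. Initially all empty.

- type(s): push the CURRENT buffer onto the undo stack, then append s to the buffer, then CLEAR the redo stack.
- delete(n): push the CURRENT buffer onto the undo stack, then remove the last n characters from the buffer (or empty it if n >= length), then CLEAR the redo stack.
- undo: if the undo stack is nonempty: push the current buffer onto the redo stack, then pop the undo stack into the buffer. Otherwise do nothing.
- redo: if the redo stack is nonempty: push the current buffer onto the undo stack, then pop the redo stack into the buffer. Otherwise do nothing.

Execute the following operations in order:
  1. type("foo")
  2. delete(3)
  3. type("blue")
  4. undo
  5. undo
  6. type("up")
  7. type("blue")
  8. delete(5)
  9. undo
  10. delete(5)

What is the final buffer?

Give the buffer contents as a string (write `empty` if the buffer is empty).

Answer: foou

Derivation:
After op 1 (type): buf='foo' undo_depth=1 redo_depth=0
After op 2 (delete): buf='(empty)' undo_depth=2 redo_depth=0
After op 3 (type): buf='blue' undo_depth=3 redo_depth=0
After op 4 (undo): buf='(empty)' undo_depth=2 redo_depth=1
After op 5 (undo): buf='foo' undo_depth=1 redo_depth=2
After op 6 (type): buf='fooup' undo_depth=2 redo_depth=0
After op 7 (type): buf='fooupblue' undo_depth=3 redo_depth=0
After op 8 (delete): buf='foou' undo_depth=4 redo_depth=0
After op 9 (undo): buf='fooupblue' undo_depth=3 redo_depth=1
After op 10 (delete): buf='foou' undo_depth=4 redo_depth=0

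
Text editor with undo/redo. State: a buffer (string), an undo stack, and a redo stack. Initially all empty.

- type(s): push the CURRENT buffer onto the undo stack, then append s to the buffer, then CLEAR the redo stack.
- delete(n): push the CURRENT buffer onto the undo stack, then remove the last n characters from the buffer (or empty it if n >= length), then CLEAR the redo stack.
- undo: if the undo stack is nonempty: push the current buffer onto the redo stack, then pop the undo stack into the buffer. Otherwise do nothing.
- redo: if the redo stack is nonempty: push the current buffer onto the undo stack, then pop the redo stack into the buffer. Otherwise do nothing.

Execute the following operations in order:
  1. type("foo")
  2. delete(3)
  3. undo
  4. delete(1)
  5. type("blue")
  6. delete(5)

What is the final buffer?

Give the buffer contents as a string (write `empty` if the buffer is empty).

After op 1 (type): buf='foo' undo_depth=1 redo_depth=0
After op 2 (delete): buf='(empty)' undo_depth=2 redo_depth=0
After op 3 (undo): buf='foo' undo_depth=1 redo_depth=1
After op 4 (delete): buf='fo' undo_depth=2 redo_depth=0
After op 5 (type): buf='foblue' undo_depth=3 redo_depth=0
After op 6 (delete): buf='f' undo_depth=4 redo_depth=0

Answer: f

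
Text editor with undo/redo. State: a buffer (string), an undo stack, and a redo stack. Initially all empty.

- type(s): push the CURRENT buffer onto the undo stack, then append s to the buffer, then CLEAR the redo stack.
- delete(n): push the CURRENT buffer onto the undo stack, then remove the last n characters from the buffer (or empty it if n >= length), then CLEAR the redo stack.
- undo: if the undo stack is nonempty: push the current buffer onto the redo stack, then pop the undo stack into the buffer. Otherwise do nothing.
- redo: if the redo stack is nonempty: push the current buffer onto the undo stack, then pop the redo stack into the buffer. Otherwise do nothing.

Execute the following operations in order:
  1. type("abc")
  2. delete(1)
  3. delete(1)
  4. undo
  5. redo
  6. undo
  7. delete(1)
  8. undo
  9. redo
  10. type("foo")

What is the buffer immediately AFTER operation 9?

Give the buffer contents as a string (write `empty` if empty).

After op 1 (type): buf='abc' undo_depth=1 redo_depth=0
After op 2 (delete): buf='ab' undo_depth=2 redo_depth=0
After op 3 (delete): buf='a' undo_depth=3 redo_depth=0
After op 4 (undo): buf='ab' undo_depth=2 redo_depth=1
After op 5 (redo): buf='a' undo_depth=3 redo_depth=0
After op 6 (undo): buf='ab' undo_depth=2 redo_depth=1
After op 7 (delete): buf='a' undo_depth=3 redo_depth=0
After op 8 (undo): buf='ab' undo_depth=2 redo_depth=1
After op 9 (redo): buf='a' undo_depth=3 redo_depth=0

Answer: a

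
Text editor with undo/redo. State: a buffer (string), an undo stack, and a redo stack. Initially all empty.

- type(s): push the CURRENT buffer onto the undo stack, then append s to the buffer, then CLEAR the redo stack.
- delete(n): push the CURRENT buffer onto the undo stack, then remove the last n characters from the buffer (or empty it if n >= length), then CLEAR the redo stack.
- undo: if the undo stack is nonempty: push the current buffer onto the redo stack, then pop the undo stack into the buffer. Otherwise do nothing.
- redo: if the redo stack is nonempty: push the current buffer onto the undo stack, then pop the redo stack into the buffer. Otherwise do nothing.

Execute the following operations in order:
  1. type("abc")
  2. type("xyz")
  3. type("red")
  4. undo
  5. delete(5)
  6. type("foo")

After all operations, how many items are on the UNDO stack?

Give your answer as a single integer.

After op 1 (type): buf='abc' undo_depth=1 redo_depth=0
After op 2 (type): buf='abcxyz' undo_depth=2 redo_depth=0
After op 3 (type): buf='abcxyzred' undo_depth=3 redo_depth=0
After op 4 (undo): buf='abcxyz' undo_depth=2 redo_depth=1
After op 5 (delete): buf='a' undo_depth=3 redo_depth=0
After op 6 (type): buf='afoo' undo_depth=4 redo_depth=0

Answer: 4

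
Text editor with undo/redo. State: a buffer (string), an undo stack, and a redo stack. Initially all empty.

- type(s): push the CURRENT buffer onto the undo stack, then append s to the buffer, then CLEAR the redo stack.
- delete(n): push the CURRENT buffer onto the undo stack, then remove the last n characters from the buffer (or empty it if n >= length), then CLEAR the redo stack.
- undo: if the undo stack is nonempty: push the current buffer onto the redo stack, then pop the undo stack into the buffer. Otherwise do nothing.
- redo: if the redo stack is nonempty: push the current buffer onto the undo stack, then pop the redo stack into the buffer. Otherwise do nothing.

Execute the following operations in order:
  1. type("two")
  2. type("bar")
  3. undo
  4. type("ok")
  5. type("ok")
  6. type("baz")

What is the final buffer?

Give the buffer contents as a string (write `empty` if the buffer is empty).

After op 1 (type): buf='two' undo_depth=1 redo_depth=0
After op 2 (type): buf='twobar' undo_depth=2 redo_depth=0
After op 3 (undo): buf='two' undo_depth=1 redo_depth=1
After op 4 (type): buf='twook' undo_depth=2 redo_depth=0
After op 5 (type): buf='twookok' undo_depth=3 redo_depth=0
After op 6 (type): buf='twookokbaz' undo_depth=4 redo_depth=0

Answer: twookokbaz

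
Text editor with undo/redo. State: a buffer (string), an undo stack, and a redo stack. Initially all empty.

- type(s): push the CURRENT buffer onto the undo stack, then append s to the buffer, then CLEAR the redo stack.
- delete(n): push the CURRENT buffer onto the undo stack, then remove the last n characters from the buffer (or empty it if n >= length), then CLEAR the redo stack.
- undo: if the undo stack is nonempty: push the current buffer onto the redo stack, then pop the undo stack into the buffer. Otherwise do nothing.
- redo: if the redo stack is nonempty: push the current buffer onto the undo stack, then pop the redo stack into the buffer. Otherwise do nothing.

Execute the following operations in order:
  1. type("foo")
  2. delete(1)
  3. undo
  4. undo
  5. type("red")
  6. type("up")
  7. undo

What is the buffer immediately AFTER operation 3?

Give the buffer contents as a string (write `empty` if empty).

After op 1 (type): buf='foo' undo_depth=1 redo_depth=0
After op 2 (delete): buf='fo' undo_depth=2 redo_depth=0
After op 3 (undo): buf='foo' undo_depth=1 redo_depth=1

Answer: foo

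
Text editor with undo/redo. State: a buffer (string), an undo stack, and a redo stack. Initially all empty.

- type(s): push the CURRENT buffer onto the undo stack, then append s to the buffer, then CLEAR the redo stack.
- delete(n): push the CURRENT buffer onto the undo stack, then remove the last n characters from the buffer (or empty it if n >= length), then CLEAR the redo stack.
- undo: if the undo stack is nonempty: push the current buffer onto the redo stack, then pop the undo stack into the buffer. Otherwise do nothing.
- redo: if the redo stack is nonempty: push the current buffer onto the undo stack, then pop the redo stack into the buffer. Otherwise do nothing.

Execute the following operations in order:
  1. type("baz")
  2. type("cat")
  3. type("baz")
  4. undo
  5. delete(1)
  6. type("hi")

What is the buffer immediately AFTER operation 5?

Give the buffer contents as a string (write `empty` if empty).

After op 1 (type): buf='baz' undo_depth=1 redo_depth=0
After op 2 (type): buf='bazcat' undo_depth=2 redo_depth=0
After op 3 (type): buf='bazcatbaz' undo_depth=3 redo_depth=0
After op 4 (undo): buf='bazcat' undo_depth=2 redo_depth=1
After op 5 (delete): buf='bazca' undo_depth=3 redo_depth=0

Answer: bazca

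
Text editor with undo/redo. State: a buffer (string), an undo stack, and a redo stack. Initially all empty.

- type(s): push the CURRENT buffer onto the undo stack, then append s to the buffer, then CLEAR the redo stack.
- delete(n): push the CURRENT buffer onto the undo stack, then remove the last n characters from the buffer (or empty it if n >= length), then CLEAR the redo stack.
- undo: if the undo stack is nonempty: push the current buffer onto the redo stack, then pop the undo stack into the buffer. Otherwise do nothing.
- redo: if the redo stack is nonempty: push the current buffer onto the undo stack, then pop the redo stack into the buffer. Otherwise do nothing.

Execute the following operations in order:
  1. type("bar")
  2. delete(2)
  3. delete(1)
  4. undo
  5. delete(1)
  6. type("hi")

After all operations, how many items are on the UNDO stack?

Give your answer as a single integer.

After op 1 (type): buf='bar' undo_depth=1 redo_depth=0
After op 2 (delete): buf='b' undo_depth=2 redo_depth=0
After op 3 (delete): buf='(empty)' undo_depth=3 redo_depth=0
After op 4 (undo): buf='b' undo_depth=2 redo_depth=1
After op 5 (delete): buf='(empty)' undo_depth=3 redo_depth=0
After op 6 (type): buf='hi' undo_depth=4 redo_depth=0

Answer: 4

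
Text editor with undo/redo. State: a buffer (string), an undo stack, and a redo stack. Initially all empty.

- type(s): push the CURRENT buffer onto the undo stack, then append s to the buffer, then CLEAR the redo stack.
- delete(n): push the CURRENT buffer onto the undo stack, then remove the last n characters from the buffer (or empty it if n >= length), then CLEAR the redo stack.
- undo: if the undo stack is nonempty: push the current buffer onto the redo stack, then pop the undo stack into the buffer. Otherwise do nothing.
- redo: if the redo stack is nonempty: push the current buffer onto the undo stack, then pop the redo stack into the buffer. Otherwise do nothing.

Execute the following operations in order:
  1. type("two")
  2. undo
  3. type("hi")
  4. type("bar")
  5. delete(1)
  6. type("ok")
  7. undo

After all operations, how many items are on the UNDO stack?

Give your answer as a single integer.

Answer: 3

Derivation:
After op 1 (type): buf='two' undo_depth=1 redo_depth=0
After op 2 (undo): buf='(empty)' undo_depth=0 redo_depth=1
After op 3 (type): buf='hi' undo_depth=1 redo_depth=0
After op 4 (type): buf='hibar' undo_depth=2 redo_depth=0
After op 5 (delete): buf='hiba' undo_depth=3 redo_depth=0
After op 6 (type): buf='hibaok' undo_depth=4 redo_depth=0
After op 7 (undo): buf='hiba' undo_depth=3 redo_depth=1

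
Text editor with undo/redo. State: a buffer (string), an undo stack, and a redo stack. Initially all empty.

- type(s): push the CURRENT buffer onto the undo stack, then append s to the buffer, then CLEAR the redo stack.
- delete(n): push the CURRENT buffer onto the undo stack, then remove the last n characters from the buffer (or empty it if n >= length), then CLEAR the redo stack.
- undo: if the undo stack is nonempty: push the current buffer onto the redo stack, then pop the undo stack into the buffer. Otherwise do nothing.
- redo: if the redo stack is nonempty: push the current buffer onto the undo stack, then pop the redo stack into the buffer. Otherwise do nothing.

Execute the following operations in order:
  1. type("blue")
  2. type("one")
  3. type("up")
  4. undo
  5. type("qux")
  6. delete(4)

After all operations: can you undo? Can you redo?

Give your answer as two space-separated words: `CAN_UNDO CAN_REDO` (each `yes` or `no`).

Answer: yes no

Derivation:
After op 1 (type): buf='blue' undo_depth=1 redo_depth=0
After op 2 (type): buf='blueone' undo_depth=2 redo_depth=0
After op 3 (type): buf='blueoneup' undo_depth=3 redo_depth=0
After op 4 (undo): buf='blueone' undo_depth=2 redo_depth=1
After op 5 (type): buf='blueonequx' undo_depth=3 redo_depth=0
After op 6 (delete): buf='blueon' undo_depth=4 redo_depth=0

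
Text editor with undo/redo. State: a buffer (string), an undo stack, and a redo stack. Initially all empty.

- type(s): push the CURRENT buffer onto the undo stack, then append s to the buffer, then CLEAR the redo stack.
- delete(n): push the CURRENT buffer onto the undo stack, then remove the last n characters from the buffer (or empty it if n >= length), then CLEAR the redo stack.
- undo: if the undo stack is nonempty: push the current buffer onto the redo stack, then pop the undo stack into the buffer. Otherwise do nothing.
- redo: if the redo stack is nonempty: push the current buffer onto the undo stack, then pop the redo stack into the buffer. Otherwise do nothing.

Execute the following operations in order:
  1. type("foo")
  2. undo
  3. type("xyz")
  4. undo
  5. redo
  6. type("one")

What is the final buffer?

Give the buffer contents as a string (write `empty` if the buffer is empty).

After op 1 (type): buf='foo' undo_depth=1 redo_depth=0
After op 2 (undo): buf='(empty)' undo_depth=0 redo_depth=1
After op 3 (type): buf='xyz' undo_depth=1 redo_depth=0
After op 4 (undo): buf='(empty)' undo_depth=0 redo_depth=1
After op 5 (redo): buf='xyz' undo_depth=1 redo_depth=0
After op 6 (type): buf='xyzone' undo_depth=2 redo_depth=0

Answer: xyzone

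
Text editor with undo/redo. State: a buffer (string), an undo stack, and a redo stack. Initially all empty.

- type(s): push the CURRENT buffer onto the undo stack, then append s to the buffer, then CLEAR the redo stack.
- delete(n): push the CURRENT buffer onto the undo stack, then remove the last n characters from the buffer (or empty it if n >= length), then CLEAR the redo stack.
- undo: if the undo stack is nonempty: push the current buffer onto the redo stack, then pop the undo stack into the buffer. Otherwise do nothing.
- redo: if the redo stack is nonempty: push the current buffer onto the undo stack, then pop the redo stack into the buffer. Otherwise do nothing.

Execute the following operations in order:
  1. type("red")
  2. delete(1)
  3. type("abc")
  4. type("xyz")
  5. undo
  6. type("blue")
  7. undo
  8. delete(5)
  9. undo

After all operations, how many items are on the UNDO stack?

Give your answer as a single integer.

After op 1 (type): buf='red' undo_depth=1 redo_depth=0
After op 2 (delete): buf='re' undo_depth=2 redo_depth=0
After op 3 (type): buf='reabc' undo_depth=3 redo_depth=0
After op 4 (type): buf='reabcxyz' undo_depth=4 redo_depth=0
After op 5 (undo): buf='reabc' undo_depth=3 redo_depth=1
After op 6 (type): buf='reabcblue' undo_depth=4 redo_depth=0
After op 7 (undo): buf='reabc' undo_depth=3 redo_depth=1
After op 8 (delete): buf='(empty)' undo_depth=4 redo_depth=0
After op 9 (undo): buf='reabc' undo_depth=3 redo_depth=1

Answer: 3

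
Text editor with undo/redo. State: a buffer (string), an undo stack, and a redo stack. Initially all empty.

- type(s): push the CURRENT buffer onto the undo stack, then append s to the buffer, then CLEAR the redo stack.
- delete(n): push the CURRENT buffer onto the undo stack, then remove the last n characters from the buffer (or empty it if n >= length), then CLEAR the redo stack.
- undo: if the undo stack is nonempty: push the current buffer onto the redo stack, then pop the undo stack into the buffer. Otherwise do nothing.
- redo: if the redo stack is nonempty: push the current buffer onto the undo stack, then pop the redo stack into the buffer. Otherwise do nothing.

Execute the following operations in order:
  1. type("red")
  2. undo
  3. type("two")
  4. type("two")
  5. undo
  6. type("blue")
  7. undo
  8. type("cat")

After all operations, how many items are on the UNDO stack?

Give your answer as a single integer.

After op 1 (type): buf='red' undo_depth=1 redo_depth=0
After op 2 (undo): buf='(empty)' undo_depth=0 redo_depth=1
After op 3 (type): buf='two' undo_depth=1 redo_depth=0
After op 4 (type): buf='twotwo' undo_depth=2 redo_depth=0
After op 5 (undo): buf='two' undo_depth=1 redo_depth=1
After op 6 (type): buf='twoblue' undo_depth=2 redo_depth=0
After op 7 (undo): buf='two' undo_depth=1 redo_depth=1
After op 8 (type): buf='twocat' undo_depth=2 redo_depth=0

Answer: 2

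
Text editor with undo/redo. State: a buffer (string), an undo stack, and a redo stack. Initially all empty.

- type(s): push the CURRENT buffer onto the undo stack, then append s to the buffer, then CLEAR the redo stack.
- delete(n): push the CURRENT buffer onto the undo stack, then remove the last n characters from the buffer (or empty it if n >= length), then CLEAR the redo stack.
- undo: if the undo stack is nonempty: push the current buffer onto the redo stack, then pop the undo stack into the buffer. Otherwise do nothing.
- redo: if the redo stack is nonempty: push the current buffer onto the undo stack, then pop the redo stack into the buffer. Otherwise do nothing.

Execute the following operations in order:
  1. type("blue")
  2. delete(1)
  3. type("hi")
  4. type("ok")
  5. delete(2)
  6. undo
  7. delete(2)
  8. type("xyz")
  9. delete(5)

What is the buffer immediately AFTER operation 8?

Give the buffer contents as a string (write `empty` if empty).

Answer: bluhixyz

Derivation:
After op 1 (type): buf='blue' undo_depth=1 redo_depth=0
After op 2 (delete): buf='blu' undo_depth=2 redo_depth=0
After op 3 (type): buf='bluhi' undo_depth=3 redo_depth=0
After op 4 (type): buf='bluhiok' undo_depth=4 redo_depth=0
After op 5 (delete): buf='bluhi' undo_depth=5 redo_depth=0
After op 6 (undo): buf='bluhiok' undo_depth=4 redo_depth=1
After op 7 (delete): buf='bluhi' undo_depth=5 redo_depth=0
After op 8 (type): buf='bluhixyz' undo_depth=6 redo_depth=0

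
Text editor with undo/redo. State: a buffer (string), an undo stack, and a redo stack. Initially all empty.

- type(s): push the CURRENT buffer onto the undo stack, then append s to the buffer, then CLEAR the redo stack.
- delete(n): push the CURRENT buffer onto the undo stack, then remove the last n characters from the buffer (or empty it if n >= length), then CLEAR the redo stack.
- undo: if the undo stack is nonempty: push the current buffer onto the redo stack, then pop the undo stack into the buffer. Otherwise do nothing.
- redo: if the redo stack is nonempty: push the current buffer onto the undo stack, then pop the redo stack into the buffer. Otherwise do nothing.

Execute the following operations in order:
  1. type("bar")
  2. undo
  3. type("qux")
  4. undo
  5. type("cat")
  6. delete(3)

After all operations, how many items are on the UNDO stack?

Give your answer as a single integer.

Answer: 2

Derivation:
After op 1 (type): buf='bar' undo_depth=1 redo_depth=0
After op 2 (undo): buf='(empty)' undo_depth=0 redo_depth=1
After op 3 (type): buf='qux' undo_depth=1 redo_depth=0
After op 4 (undo): buf='(empty)' undo_depth=0 redo_depth=1
After op 5 (type): buf='cat' undo_depth=1 redo_depth=0
After op 6 (delete): buf='(empty)' undo_depth=2 redo_depth=0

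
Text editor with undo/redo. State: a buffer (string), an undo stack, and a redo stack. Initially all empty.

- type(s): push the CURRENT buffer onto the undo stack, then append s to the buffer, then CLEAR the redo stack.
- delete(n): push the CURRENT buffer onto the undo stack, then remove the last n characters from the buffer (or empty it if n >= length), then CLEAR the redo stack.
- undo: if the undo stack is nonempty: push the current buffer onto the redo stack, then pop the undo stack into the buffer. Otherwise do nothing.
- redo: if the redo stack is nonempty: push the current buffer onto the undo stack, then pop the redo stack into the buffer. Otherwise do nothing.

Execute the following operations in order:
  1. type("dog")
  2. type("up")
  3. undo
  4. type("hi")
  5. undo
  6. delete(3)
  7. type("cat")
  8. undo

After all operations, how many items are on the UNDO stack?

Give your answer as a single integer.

After op 1 (type): buf='dog' undo_depth=1 redo_depth=0
After op 2 (type): buf='dogup' undo_depth=2 redo_depth=0
After op 3 (undo): buf='dog' undo_depth=1 redo_depth=1
After op 4 (type): buf='doghi' undo_depth=2 redo_depth=0
After op 5 (undo): buf='dog' undo_depth=1 redo_depth=1
After op 6 (delete): buf='(empty)' undo_depth=2 redo_depth=0
After op 7 (type): buf='cat' undo_depth=3 redo_depth=0
After op 8 (undo): buf='(empty)' undo_depth=2 redo_depth=1

Answer: 2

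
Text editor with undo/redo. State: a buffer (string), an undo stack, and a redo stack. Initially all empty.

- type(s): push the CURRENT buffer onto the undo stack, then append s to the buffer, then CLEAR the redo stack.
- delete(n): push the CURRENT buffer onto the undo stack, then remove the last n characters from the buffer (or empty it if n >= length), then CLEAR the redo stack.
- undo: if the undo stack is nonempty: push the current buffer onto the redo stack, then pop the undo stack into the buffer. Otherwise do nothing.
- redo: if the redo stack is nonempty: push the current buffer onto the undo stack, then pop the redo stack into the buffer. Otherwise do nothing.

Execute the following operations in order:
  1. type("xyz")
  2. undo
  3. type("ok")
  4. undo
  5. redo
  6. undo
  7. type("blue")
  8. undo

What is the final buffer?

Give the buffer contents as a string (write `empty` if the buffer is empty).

After op 1 (type): buf='xyz' undo_depth=1 redo_depth=0
After op 2 (undo): buf='(empty)' undo_depth=0 redo_depth=1
After op 3 (type): buf='ok' undo_depth=1 redo_depth=0
After op 4 (undo): buf='(empty)' undo_depth=0 redo_depth=1
After op 5 (redo): buf='ok' undo_depth=1 redo_depth=0
After op 6 (undo): buf='(empty)' undo_depth=0 redo_depth=1
After op 7 (type): buf='blue' undo_depth=1 redo_depth=0
After op 8 (undo): buf='(empty)' undo_depth=0 redo_depth=1

Answer: empty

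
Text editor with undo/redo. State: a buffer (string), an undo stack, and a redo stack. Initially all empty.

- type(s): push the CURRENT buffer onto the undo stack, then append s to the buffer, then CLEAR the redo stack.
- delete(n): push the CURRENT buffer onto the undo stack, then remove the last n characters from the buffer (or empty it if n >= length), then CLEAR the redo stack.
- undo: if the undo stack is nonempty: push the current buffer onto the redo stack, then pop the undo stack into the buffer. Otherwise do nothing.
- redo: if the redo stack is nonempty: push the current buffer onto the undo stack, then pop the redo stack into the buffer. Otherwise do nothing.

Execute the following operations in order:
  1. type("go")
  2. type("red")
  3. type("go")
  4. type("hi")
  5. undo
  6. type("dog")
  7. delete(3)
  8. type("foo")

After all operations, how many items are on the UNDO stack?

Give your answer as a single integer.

After op 1 (type): buf='go' undo_depth=1 redo_depth=0
After op 2 (type): buf='gored' undo_depth=2 redo_depth=0
After op 3 (type): buf='goredgo' undo_depth=3 redo_depth=0
After op 4 (type): buf='goredgohi' undo_depth=4 redo_depth=0
After op 5 (undo): buf='goredgo' undo_depth=3 redo_depth=1
After op 6 (type): buf='goredgodog' undo_depth=4 redo_depth=0
After op 7 (delete): buf='goredgo' undo_depth=5 redo_depth=0
After op 8 (type): buf='goredgofoo' undo_depth=6 redo_depth=0

Answer: 6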